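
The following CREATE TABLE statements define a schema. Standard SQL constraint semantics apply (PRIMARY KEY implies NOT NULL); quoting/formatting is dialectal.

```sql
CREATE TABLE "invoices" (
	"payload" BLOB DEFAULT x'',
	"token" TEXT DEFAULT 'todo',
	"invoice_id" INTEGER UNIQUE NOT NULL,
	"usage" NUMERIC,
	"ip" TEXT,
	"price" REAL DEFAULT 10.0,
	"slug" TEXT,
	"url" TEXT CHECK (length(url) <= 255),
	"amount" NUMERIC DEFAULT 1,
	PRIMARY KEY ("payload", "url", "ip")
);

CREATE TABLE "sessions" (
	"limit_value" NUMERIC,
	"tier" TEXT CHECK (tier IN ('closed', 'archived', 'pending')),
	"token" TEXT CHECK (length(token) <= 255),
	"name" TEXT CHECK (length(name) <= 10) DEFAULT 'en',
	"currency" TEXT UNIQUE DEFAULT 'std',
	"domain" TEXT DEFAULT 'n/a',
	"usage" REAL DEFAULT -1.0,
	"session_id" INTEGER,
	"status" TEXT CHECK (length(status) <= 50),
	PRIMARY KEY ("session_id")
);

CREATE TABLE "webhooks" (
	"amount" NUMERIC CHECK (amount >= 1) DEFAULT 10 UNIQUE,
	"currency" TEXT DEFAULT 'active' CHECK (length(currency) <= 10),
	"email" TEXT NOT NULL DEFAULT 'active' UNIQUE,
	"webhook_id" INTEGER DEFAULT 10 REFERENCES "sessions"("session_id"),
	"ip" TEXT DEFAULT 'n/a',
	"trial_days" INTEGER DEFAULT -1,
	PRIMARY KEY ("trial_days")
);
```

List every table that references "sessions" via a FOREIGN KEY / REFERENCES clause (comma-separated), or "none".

webhooks

- webhooks.webhook_id references sessions(session_id).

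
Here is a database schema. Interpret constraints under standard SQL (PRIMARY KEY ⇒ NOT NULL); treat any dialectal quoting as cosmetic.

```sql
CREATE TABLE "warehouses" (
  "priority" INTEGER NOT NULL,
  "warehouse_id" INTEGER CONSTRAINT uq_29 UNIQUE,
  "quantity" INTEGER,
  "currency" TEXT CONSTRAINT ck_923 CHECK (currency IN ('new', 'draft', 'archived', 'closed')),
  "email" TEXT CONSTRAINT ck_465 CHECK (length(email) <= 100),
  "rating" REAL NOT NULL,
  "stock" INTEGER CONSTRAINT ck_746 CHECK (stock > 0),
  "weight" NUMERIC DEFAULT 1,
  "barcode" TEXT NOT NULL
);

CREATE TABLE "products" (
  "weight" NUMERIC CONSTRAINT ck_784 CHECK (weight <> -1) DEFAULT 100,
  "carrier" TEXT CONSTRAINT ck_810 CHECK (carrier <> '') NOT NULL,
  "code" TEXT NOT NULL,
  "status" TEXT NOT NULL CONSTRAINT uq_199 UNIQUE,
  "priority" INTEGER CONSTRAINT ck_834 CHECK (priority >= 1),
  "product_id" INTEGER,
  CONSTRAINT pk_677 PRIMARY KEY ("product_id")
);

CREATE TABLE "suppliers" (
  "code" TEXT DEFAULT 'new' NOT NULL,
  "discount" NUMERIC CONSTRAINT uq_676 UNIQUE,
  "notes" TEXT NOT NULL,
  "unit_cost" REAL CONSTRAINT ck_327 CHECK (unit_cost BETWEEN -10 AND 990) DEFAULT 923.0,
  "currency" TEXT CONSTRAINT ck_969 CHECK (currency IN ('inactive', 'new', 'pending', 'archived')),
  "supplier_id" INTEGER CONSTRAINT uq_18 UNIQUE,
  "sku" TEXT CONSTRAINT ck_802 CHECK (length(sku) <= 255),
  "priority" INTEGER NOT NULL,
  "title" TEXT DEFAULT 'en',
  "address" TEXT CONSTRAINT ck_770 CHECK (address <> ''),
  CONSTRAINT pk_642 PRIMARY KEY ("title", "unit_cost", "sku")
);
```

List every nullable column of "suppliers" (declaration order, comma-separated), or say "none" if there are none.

discount, currency, supplier_id, address

- code: declared NOT NULL → not nullable.
- discount: UNIQUE does not imply NOT NULL → nullable.
- notes: declared NOT NULL → not nullable.
- unit_cost: part of the PRIMARY KEY, which implies NOT NULL → not nullable.
- currency: CHECK does not forbid NULL (a CHECK constraint passes when its expression is NULL) → nullable.
- supplier_id: UNIQUE does not imply NOT NULL → nullable.
- sku: part of the PRIMARY KEY, which implies NOT NULL → not nullable.
- priority: declared NOT NULL → not nullable.
- title: part of the PRIMARY KEY, which implies NOT NULL → not nullable.
- address: CHECK does not forbid NULL (a CHECK constraint passes when its expression is NULL) → nullable.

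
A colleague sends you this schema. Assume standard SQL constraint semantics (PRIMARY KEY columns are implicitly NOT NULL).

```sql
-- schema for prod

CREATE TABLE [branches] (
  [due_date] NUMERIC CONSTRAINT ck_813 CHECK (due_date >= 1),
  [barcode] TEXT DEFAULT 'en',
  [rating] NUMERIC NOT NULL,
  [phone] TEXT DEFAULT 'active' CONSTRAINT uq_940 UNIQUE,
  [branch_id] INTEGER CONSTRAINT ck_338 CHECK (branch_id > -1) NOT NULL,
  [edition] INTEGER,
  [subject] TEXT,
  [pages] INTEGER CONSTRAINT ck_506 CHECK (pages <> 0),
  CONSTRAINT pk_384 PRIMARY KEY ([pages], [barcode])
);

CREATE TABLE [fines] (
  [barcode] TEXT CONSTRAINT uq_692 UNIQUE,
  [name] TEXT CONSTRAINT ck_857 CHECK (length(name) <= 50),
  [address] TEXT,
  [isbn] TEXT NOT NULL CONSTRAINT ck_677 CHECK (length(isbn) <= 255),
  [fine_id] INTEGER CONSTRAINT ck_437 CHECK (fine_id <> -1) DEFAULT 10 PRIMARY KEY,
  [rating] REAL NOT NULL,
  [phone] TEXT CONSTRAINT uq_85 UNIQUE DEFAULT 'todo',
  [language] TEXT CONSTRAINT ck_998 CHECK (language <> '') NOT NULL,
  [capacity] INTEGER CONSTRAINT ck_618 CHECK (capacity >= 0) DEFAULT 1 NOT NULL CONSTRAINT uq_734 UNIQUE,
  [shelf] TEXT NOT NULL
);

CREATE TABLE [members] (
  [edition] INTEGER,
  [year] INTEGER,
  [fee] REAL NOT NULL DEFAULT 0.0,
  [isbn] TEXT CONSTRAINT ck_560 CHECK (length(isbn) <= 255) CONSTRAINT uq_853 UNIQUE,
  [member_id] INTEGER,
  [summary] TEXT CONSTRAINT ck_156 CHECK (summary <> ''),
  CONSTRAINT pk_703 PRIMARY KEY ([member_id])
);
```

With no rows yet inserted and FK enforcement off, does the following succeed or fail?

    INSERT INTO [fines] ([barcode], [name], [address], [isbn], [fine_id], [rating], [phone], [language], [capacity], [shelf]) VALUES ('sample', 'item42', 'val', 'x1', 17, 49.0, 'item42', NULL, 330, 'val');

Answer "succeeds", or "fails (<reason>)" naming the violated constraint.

fails (NOT NULL on language)

language is explicitly set to NULL, but language is declared NOT NULL.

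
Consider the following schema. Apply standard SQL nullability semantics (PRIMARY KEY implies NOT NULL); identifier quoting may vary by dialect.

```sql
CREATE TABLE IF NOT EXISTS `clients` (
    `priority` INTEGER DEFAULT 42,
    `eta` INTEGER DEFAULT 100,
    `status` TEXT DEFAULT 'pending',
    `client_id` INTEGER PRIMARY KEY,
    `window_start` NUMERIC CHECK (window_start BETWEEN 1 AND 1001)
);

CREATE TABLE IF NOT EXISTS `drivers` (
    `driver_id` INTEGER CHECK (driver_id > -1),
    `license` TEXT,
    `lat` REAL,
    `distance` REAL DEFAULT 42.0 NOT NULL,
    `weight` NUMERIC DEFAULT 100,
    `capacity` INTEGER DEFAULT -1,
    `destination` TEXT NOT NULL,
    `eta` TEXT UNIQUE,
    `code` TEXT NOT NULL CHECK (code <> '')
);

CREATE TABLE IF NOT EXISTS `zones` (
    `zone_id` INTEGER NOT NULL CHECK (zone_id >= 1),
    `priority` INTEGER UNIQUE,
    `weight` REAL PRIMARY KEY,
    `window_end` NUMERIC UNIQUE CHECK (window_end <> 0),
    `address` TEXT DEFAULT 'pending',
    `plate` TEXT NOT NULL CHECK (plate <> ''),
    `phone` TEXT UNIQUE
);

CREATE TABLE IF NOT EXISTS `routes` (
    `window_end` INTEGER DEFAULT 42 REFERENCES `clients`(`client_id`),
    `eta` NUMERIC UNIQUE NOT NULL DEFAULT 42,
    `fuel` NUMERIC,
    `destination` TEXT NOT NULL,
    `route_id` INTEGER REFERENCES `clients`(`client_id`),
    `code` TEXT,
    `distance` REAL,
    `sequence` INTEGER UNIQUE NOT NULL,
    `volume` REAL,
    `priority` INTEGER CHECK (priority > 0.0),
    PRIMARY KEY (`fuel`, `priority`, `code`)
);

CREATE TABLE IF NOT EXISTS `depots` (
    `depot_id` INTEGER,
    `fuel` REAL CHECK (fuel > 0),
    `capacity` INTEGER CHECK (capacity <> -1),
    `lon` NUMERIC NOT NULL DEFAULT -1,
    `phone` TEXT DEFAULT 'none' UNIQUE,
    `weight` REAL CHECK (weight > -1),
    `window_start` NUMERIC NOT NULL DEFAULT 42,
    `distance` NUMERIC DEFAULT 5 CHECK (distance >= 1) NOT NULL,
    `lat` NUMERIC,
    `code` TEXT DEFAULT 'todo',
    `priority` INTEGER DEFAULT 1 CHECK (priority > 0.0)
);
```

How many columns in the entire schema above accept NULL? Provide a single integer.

26

clients: 4 nullable (priority, eta, status, window_start — PK (client_id) and explicit NOT NULL columns excluded).
drivers: 6 nullable (driver_id, license, lat, weight, capacity, eta — PK none and explicit NOT NULL columns excluded).
zones: 4 nullable (priority, window_end, address, phone — PK (weight) and explicit NOT NULL columns excluded).
routes: 4 nullable (window_end, route_id, distance, volume — PK (fuel, priority, code) and explicit NOT NULL columns excluded).
depots: 8 nullable (depot_id, fuel, capacity, phone, weight, lat, code, priority — PK none and explicit NOT NULL columns excluded).
Total: 4 + 6 + 4 + 4 + 8 = 26.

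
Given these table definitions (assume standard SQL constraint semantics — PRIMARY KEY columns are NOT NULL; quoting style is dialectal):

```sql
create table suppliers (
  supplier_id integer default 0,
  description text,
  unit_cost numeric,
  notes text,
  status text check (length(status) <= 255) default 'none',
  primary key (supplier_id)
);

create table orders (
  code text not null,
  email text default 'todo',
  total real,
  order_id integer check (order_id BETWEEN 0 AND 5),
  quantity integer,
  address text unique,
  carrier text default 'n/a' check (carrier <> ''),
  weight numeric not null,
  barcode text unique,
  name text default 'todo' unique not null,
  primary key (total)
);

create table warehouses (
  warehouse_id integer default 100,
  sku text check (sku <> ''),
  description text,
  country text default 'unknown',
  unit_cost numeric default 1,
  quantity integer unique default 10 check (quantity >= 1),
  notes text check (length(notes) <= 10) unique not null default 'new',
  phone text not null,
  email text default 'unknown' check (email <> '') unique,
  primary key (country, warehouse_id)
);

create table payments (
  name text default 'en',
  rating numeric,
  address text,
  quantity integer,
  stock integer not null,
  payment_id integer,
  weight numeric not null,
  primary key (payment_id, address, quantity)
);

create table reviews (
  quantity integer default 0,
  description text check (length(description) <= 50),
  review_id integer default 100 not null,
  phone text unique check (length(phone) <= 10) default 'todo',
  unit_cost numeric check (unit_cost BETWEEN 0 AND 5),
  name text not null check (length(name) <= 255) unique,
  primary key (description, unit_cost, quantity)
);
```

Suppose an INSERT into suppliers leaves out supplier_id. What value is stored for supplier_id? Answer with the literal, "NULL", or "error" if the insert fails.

0

supplier_id has an explicit DEFAULT 0.
When the column is omitted from an INSERT, that default is used.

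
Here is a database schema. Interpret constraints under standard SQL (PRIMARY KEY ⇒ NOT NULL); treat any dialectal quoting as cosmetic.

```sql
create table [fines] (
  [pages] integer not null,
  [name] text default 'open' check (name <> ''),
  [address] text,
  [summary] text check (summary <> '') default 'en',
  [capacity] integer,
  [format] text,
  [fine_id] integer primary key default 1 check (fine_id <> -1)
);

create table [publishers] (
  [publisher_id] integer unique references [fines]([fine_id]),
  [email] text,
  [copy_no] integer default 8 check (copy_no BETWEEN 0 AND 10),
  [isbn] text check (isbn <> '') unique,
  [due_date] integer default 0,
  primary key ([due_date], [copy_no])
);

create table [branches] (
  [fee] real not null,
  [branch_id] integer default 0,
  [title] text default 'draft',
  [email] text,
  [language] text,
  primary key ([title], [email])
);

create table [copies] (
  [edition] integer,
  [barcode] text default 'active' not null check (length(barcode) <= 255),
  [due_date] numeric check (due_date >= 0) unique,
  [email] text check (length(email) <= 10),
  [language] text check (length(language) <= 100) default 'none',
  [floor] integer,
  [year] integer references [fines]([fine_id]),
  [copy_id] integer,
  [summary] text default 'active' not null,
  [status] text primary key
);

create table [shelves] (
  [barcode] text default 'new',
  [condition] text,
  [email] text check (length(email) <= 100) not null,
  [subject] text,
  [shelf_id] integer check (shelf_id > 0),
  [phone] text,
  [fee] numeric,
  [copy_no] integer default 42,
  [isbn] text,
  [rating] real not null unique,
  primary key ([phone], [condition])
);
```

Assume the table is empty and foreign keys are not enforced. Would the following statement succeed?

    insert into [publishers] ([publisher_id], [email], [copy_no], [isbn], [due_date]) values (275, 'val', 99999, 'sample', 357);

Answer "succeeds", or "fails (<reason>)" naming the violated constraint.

The value 99999 for copy_no violates CHECK (copy_no BETWEEN 0 AND 10).

fails (CHECK on copy_no)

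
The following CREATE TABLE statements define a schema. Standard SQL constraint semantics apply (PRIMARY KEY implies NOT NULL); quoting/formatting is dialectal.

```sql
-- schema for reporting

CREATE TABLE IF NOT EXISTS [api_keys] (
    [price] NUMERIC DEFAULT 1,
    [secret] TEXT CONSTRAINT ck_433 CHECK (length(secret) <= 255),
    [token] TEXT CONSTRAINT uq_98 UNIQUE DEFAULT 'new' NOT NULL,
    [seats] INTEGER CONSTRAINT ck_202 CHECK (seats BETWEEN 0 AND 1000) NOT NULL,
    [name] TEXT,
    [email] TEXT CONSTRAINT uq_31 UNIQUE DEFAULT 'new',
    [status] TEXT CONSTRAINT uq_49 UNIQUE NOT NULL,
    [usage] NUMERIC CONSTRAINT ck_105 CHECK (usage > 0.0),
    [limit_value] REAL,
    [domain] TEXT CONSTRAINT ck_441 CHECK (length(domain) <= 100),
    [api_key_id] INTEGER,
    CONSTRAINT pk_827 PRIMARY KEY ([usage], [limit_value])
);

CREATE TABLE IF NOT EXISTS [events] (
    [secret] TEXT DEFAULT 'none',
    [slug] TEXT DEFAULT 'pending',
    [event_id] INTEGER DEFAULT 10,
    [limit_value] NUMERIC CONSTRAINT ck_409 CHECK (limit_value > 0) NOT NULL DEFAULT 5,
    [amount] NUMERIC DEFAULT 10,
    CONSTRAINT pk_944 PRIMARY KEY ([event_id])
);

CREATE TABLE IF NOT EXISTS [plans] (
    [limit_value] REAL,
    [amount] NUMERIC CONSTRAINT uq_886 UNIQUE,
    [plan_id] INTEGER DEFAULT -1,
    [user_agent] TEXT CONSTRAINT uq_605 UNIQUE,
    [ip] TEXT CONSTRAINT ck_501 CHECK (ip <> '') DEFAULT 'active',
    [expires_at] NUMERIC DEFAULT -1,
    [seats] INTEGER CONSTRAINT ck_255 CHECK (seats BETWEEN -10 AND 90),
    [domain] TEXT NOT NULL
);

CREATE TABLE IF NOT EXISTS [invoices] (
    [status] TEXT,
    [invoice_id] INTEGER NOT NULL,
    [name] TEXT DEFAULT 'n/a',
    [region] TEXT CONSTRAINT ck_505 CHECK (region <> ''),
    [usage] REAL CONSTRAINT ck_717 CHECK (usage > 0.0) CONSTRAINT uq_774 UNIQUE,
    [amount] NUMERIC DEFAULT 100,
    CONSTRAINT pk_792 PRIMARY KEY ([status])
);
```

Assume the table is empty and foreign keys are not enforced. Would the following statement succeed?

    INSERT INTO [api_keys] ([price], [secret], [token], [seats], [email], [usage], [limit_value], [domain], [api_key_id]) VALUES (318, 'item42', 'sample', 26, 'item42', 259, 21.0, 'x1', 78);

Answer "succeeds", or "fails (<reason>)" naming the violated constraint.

fails (NOT NULL on status)

status is omitted from the column list and has no DEFAULT, so it would receive NULL.
But status is declared NOT NULL.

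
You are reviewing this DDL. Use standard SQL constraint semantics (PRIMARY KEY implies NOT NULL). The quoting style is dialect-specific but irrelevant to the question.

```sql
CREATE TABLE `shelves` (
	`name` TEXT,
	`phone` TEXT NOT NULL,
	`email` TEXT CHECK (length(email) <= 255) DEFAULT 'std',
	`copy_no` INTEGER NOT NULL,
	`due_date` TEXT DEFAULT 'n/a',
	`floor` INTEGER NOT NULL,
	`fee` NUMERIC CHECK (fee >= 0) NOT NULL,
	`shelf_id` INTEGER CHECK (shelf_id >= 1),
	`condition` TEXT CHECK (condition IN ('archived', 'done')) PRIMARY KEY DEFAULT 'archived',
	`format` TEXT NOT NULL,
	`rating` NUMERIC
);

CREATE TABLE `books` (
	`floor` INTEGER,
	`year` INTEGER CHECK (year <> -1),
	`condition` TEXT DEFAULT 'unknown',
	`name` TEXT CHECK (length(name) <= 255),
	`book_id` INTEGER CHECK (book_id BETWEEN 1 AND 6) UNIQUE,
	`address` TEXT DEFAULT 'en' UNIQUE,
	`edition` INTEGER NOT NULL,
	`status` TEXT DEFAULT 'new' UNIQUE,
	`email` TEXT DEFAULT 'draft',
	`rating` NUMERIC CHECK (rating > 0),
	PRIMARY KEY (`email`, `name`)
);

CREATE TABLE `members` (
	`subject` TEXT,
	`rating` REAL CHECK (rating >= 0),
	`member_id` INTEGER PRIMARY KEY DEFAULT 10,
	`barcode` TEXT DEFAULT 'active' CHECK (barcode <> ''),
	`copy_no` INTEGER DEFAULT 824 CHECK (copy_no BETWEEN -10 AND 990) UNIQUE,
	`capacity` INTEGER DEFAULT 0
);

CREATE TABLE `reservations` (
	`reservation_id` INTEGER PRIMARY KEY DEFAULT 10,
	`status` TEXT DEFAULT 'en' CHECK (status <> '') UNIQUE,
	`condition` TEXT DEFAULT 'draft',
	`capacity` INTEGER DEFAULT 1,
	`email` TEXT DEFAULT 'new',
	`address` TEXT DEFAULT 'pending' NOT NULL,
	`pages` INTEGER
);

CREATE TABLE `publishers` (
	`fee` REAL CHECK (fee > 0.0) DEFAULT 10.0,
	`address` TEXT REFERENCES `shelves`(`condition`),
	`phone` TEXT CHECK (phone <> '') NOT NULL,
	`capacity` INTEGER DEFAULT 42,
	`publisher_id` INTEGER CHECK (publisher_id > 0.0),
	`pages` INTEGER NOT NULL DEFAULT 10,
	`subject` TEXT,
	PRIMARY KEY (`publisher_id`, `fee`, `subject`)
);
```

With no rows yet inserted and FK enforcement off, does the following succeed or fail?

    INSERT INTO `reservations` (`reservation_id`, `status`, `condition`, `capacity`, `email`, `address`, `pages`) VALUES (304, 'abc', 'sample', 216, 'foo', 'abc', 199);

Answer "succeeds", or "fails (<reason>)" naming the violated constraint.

NOT NULL columns: address is supplied; reservation_id is supplied.
CHECK constraints: 'abc' satisfies (status <> '').
No constraint is violated.

succeeds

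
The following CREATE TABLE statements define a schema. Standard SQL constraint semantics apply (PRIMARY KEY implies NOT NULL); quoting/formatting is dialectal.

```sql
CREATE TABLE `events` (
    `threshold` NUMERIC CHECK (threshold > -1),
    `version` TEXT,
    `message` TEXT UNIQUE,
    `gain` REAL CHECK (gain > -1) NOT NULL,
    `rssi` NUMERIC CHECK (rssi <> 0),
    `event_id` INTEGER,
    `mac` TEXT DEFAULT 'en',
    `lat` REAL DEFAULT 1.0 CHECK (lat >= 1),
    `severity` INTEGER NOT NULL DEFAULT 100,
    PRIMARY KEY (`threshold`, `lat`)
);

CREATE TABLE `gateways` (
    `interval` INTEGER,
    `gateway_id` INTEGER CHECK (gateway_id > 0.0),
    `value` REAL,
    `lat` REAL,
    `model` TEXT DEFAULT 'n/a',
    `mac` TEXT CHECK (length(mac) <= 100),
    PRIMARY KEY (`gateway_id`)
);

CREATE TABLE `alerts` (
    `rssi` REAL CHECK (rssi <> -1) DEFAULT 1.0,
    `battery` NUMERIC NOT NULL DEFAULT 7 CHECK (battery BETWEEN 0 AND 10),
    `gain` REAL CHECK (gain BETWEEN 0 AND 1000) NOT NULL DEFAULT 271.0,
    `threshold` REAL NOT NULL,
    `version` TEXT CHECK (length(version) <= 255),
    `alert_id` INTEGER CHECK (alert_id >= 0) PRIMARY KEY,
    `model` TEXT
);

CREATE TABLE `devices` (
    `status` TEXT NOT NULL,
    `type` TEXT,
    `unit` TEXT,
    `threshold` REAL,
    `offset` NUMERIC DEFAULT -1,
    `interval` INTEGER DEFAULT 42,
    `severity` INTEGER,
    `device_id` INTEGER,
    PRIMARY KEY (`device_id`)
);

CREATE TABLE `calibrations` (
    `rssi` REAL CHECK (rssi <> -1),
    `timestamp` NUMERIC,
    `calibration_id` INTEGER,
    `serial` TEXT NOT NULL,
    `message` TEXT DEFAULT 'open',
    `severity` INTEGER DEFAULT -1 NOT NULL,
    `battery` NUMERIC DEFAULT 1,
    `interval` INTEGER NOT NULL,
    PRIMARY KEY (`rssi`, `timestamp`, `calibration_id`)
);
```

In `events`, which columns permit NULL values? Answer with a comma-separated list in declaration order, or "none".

- threshold: part of the PRIMARY KEY, which implies NOT NULL → not nullable.
- version: no NOT NULL constraint applies → nullable.
- message: UNIQUE does not imply NOT NULL → nullable.
- gain: declared NOT NULL → not nullable.
- rssi: CHECK does not forbid NULL (a CHECK constraint passes when its expression is NULL) → nullable.
- event_id: no NOT NULL constraint applies → nullable.
- mac: DEFAULT only fills an omitted column; an explicit NULL is still allowed → nullable.
- lat: part of the PRIMARY KEY, which implies NOT NULL → not nullable.
- severity: declared NOT NULL → not nullable.

version, message, rssi, event_id, mac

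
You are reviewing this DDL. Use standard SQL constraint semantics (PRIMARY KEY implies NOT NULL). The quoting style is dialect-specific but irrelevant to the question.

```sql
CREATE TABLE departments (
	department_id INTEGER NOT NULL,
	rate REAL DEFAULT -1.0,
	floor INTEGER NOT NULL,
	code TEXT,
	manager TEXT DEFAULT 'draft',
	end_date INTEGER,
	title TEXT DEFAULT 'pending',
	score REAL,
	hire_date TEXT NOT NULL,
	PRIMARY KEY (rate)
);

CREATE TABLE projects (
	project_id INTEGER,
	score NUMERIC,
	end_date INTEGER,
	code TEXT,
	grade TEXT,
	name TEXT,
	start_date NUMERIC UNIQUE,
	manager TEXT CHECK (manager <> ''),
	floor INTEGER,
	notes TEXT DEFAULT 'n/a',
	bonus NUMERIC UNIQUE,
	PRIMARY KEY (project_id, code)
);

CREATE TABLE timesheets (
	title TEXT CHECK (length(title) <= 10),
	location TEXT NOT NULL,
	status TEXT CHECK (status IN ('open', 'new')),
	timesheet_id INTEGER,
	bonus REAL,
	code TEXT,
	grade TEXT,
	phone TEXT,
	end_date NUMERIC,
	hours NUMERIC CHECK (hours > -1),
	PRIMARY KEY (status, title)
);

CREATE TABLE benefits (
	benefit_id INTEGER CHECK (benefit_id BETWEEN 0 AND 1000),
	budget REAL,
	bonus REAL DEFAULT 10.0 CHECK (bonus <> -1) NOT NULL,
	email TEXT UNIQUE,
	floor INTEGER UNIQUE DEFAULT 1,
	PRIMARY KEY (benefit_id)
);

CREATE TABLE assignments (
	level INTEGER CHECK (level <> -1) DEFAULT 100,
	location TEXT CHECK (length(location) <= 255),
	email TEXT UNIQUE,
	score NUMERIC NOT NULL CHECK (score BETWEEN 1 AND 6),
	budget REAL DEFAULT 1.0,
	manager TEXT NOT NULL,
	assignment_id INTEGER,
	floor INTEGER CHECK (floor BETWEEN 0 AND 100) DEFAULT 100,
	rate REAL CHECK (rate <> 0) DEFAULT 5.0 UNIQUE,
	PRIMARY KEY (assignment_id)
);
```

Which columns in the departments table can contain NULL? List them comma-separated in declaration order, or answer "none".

- department_id: declared NOT NULL → not nullable.
- rate: part of the PRIMARY KEY, which implies NOT NULL → not nullable.
- floor: declared NOT NULL → not nullable.
- code: no NOT NULL constraint applies → nullable.
- manager: DEFAULT only fills an omitted column; an explicit NULL is still allowed → nullable.
- end_date: no NOT NULL constraint applies → nullable.
- title: DEFAULT only fills an omitted column; an explicit NULL is still allowed → nullable.
- score: no NOT NULL constraint applies → nullable.
- hire_date: declared NOT NULL → not nullable.

code, manager, end_date, title, score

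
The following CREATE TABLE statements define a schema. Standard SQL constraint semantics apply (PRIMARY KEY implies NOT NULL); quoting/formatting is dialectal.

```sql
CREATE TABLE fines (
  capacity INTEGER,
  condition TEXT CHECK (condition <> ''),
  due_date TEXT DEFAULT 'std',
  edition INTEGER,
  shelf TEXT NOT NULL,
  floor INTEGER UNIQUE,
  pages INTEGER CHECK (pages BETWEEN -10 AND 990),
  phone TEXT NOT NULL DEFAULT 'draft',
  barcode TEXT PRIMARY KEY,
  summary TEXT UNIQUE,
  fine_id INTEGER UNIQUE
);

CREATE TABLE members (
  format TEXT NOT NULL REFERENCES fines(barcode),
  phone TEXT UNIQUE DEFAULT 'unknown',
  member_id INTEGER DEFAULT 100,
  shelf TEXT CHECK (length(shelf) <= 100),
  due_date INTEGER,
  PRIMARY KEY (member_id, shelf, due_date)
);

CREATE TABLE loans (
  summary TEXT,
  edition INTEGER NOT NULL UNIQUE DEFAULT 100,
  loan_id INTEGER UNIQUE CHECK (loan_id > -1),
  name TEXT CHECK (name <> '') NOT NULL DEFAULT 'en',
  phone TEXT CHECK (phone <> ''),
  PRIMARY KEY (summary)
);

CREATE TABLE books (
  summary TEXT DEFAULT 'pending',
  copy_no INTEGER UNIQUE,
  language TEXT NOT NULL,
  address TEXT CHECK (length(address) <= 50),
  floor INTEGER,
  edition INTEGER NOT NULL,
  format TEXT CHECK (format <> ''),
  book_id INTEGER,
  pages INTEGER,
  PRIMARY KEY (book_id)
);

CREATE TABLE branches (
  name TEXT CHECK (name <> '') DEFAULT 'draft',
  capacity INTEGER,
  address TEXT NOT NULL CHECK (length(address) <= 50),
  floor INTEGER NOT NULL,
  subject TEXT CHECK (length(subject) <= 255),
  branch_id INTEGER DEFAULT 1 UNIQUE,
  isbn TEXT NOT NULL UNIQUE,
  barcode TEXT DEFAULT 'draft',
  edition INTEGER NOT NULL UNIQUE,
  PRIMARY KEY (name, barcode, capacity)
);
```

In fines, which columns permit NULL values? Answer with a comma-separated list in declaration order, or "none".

- capacity: no NOT NULL constraint applies → nullable.
- condition: CHECK does not forbid NULL (a CHECK constraint passes when its expression is NULL) → nullable.
- due_date: DEFAULT only fills an omitted column; an explicit NULL is still allowed → nullable.
- edition: no NOT NULL constraint applies → nullable.
- shelf: declared NOT NULL → not nullable.
- floor: UNIQUE does not imply NOT NULL → nullable.
- pages: CHECK does not forbid NULL (a CHECK constraint passes when its expression is NULL) → nullable.
- phone: declared NOT NULL → not nullable.
- barcode: part of the PRIMARY KEY, which implies NOT NULL → not nullable.
- summary: UNIQUE does not imply NOT NULL → nullable.
- fine_id: UNIQUE does not imply NOT NULL → nullable.

capacity, condition, due_date, edition, floor, pages, summary, fine_id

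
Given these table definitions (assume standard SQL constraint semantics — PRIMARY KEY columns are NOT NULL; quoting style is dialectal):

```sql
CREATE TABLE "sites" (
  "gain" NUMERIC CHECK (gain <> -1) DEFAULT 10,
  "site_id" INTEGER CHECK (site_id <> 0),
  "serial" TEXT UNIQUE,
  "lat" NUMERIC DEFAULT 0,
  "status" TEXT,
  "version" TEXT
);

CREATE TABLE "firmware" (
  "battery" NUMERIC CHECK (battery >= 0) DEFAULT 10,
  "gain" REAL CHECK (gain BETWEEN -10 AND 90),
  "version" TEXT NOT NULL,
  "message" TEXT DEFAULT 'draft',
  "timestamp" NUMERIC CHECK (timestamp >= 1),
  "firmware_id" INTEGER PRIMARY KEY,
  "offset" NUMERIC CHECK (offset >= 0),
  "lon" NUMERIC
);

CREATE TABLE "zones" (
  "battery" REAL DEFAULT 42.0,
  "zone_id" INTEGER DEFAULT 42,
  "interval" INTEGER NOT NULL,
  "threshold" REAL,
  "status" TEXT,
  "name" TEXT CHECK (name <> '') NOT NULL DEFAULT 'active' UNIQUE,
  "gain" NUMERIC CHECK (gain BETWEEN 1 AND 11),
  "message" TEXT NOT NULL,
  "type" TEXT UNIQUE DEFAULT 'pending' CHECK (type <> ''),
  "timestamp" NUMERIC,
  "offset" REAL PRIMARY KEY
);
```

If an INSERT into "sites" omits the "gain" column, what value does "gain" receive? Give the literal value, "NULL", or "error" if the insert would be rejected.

10

gain has an explicit DEFAULT 10.
When the column is omitted from an INSERT, that default is used.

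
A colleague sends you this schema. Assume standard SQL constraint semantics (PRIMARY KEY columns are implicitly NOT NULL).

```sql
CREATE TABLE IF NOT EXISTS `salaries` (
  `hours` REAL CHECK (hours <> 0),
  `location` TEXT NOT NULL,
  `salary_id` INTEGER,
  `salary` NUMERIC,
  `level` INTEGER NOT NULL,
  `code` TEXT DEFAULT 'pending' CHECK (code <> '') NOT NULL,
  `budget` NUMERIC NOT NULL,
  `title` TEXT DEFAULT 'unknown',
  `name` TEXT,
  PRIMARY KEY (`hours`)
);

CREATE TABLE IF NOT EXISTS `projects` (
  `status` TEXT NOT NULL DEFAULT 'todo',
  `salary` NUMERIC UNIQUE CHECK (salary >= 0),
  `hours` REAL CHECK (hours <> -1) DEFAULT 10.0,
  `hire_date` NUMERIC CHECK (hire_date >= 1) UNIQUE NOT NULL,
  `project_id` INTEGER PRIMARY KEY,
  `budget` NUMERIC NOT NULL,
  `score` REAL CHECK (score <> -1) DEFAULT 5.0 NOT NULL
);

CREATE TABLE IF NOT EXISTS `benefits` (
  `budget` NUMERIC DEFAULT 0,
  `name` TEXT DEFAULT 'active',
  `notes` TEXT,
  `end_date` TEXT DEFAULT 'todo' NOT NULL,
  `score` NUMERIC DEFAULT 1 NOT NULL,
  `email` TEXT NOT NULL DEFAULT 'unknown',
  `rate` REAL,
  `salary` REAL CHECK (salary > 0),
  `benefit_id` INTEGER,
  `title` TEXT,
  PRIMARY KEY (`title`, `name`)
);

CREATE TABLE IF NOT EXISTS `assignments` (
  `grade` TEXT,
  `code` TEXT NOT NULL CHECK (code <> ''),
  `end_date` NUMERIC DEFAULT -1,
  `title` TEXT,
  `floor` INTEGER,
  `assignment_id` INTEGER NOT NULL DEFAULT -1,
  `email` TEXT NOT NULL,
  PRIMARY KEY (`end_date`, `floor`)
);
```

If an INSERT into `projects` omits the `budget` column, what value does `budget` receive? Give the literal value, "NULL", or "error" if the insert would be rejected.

budget has no DEFAULT clause.
Omitting it would insert NULL, but it is declared NOT NULL, so the INSERT fails.

error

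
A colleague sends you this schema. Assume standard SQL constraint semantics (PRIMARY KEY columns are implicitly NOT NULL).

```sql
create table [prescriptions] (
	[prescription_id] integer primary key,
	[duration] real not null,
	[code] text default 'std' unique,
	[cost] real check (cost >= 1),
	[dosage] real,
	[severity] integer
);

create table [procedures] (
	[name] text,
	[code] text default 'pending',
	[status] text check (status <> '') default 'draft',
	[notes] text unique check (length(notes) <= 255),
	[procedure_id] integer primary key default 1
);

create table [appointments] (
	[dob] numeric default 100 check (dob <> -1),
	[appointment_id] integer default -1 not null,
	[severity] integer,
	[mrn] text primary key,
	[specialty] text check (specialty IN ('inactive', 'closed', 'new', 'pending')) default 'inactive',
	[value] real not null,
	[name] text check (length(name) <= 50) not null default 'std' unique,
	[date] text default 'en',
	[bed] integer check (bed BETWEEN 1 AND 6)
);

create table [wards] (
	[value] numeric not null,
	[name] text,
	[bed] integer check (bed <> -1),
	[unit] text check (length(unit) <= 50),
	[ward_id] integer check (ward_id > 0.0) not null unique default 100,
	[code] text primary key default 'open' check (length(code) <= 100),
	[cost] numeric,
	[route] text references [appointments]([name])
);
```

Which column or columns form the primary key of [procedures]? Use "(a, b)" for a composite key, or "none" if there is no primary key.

procedure_id is declared PRIMARY KEY inline on the column.

procedure_id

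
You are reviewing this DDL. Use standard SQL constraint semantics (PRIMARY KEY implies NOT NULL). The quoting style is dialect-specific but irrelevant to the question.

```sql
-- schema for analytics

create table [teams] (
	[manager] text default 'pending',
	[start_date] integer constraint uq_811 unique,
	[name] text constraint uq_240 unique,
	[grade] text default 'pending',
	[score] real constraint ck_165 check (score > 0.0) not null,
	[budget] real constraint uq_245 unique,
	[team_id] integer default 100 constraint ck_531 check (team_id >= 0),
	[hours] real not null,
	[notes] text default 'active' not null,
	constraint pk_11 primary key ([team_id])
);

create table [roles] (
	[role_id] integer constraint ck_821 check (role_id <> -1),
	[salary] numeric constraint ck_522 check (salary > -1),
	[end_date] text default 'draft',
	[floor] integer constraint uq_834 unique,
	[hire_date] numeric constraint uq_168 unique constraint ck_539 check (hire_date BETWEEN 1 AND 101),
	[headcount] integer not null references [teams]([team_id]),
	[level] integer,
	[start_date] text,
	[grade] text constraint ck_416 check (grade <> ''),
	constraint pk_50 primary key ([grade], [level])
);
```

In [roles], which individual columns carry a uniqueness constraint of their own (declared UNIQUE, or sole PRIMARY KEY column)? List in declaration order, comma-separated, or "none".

- role_id: no UNIQUE or single-column PK constraint.
- salary: no UNIQUE or single-column PK constraint.
- end_date: no UNIQUE or single-column PK constraint.
- floor: declared UNIQUE → unique.
- hire_date: declared UNIQUE → unique.
- headcount: no UNIQUE or single-column PK constraint.
- level: part of a composite PRIMARY KEY — only the tuple is unique, not this column on its own.
- start_date: no UNIQUE or single-column PK constraint.
- grade: part of a composite PRIMARY KEY — only the tuple is unique, not this column on its own.

floor, hire_date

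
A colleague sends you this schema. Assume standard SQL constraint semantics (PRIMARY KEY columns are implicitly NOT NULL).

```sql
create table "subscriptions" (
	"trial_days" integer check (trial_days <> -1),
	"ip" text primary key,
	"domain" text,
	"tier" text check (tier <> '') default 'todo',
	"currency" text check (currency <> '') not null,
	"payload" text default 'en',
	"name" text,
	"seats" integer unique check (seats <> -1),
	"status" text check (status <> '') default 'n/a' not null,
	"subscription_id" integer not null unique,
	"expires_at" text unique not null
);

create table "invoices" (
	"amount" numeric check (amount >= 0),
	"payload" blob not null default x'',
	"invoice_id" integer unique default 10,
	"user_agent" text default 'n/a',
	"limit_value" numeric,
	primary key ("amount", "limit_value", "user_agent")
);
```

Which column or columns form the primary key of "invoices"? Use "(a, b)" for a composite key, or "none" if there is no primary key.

(amount, limit_value, user_agent)

A table-level PRIMARY KEY clause names 3 columns: amount, limit_value, user_agent.
This is a composite key — the combination is unique, not each column individually.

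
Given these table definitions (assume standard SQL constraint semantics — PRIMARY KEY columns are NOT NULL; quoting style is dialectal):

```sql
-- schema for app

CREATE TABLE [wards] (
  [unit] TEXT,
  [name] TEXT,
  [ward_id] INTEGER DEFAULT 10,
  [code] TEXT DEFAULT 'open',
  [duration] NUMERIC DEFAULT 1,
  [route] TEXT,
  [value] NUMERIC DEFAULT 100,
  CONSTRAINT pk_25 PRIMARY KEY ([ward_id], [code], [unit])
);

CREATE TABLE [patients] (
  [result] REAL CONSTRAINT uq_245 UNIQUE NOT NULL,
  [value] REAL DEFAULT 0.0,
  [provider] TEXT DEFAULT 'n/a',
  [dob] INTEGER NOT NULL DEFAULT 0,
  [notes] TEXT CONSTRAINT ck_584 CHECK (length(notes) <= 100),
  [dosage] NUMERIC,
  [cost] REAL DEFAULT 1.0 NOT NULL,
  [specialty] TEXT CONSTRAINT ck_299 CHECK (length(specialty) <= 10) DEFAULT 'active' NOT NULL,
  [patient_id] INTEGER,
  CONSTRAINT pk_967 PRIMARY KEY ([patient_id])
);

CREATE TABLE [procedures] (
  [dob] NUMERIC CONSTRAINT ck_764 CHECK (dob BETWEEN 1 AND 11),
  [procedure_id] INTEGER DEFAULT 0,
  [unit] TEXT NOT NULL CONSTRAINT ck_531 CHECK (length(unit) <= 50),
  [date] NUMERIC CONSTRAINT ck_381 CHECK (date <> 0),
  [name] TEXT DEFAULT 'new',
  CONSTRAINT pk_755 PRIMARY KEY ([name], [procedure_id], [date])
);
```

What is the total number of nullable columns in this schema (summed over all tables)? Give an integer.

9

wards: 4 nullable (name, duration, route, value — PK (ward_id, code, unit) and explicit NOT NULL columns excluded).
patients: 4 nullable (value, provider, notes, dosage — PK (patient_id) and explicit NOT NULL columns excluded).
procedures: 1 nullable (dob — PK (name, procedure_id, date) and explicit NOT NULL columns excluded).
Total: 4 + 4 + 1 = 9.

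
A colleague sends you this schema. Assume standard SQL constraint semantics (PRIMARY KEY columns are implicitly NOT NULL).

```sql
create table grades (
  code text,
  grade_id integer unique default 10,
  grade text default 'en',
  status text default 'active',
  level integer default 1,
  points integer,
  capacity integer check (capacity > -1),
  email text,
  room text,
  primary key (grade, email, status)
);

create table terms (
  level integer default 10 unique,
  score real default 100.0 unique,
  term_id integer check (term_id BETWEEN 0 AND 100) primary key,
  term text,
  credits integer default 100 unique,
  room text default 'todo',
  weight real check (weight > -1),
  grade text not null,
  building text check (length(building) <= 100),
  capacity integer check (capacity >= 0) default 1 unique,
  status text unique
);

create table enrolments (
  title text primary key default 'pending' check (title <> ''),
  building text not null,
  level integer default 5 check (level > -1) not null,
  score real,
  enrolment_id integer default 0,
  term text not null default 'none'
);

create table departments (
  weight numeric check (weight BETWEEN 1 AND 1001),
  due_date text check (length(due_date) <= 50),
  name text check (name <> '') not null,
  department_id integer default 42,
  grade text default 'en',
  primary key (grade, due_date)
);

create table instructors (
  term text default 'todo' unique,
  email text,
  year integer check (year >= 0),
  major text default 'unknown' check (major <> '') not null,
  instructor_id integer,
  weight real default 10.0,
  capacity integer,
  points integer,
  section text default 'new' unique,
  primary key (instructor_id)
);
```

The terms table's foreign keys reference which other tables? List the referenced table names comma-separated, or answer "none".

No column in terms has a REFERENCES clause.

none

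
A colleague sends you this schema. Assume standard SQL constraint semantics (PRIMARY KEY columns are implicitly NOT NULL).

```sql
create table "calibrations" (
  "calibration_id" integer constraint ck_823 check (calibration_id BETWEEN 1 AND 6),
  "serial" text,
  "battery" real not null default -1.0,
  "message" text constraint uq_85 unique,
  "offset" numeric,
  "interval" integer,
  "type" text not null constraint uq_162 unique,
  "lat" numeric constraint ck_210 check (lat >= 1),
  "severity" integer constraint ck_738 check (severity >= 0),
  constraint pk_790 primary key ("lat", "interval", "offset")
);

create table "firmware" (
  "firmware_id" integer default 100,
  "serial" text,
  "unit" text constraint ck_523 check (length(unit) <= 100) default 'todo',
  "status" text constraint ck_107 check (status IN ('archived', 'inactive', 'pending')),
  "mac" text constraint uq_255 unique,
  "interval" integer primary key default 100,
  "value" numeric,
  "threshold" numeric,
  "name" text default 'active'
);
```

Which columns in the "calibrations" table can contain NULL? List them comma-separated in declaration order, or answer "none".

- calibration_id: CHECK does not forbid NULL (a CHECK constraint passes when its expression is NULL) → nullable.
- serial: no NOT NULL constraint applies → nullable.
- battery: declared NOT NULL → not nullable.
- message: UNIQUE does not imply NOT NULL → nullable.
- offset: part of the PRIMARY KEY, which implies NOT NULL → not nullable.
- interval: part of the PRIMARY KEY, which implies NOT NULL → not nullable.
- type: declared NOT NULL → not nullable.
- lat: part of the PRIMARY KEY, which implies NOT NULL → not nullable.
- severity: CHECK does not forbid NULL (a CHECK constraint passes when its expression is NULL) → nullable.

calibration_id, serial, message, severity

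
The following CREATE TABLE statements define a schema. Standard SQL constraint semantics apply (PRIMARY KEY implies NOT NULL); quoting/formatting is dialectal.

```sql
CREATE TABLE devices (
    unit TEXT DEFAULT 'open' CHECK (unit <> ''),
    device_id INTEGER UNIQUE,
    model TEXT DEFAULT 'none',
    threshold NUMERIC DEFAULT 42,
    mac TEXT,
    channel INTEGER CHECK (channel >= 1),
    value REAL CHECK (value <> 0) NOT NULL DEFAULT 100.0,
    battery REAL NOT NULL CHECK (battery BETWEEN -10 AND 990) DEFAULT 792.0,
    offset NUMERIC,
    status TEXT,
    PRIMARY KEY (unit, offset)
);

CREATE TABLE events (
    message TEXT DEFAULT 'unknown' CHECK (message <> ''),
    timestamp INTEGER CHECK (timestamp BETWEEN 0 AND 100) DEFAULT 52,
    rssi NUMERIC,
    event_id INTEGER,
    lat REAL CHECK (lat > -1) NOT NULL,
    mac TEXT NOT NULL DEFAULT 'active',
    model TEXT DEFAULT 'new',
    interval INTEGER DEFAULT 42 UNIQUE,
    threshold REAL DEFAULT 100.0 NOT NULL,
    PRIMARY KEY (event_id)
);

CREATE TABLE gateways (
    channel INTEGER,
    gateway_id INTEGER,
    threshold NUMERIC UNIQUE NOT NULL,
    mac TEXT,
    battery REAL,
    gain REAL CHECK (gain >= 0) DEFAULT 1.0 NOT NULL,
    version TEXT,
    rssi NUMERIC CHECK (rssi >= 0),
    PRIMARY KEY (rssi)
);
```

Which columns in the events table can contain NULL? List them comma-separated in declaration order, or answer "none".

- message: CHECK does not forbid NULL (a CHECK constraint passes when its expression is NULL) → nullable.
- timestamp: CHECK does not forbid NULL (a CHECK constraint passes when its expression is NULL) → nullable.
- rssi: no NOT NULL constraint applies → nullable.
- event_id: part of the PRIMARY KEY, which implies NOT NULL → not nullable.
- lat: declared NOT NULL → not nullable.
- mac: declared NOT NULL → not nullable.
- model: DEFAULT only fills an omitted column; an explicit NULL is still allowed → nullable.
- interval: UNIQUE does not imply NOT NULL → nullable.
- threshold: declared NOT NULL → not nullable.

message, timestamp, rssi, model, interval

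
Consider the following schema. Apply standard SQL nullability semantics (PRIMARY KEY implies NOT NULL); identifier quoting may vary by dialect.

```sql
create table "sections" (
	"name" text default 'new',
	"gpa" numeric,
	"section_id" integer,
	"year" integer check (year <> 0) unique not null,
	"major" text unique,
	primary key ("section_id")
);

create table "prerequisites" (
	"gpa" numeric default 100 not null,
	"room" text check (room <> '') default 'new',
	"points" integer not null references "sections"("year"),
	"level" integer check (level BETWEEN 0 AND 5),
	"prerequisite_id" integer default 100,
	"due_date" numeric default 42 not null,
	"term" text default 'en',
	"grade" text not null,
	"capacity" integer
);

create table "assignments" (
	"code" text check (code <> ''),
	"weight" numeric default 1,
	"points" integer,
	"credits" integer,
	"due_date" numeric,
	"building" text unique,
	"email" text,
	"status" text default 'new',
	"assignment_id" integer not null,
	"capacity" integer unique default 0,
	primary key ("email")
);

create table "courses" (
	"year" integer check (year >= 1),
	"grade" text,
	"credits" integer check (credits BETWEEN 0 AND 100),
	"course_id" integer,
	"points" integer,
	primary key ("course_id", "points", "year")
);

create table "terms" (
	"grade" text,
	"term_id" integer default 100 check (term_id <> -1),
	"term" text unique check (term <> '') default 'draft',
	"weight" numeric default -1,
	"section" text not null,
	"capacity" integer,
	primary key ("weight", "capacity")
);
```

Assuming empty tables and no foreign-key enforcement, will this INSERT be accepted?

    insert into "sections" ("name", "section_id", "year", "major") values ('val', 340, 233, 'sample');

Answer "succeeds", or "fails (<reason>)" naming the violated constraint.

succeeds

NOT NULL columns: section_id is supplied; year is supplied.
CHECK constraints: 233 satisfies (year <> 0).
No constraint is violated.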